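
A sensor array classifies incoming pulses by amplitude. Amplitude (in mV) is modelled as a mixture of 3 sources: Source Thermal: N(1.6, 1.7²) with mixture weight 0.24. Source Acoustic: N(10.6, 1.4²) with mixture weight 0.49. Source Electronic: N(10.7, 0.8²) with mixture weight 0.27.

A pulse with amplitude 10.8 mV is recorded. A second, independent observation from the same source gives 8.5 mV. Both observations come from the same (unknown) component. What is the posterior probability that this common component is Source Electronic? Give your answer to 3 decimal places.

P(component k | x) = π_k·f_k(x) / marginal(x), where marginal(x) = Σ_j π_j·f_j(x).
Since both observations come from the same component, the likelihood for component k is f_k(x₁)·f_k(x₂).
  L_Thermal = [1.02524e-07] × [6.21108e-05] = 6.36787e-12
  L_Acoustic = [0.282066] × [0.0925126] = 0.0260946
  L_Electronic = [0.494797] × [0.011367] = 0.00562434
Multiply by the mixture weights:
  π_Thermal·L_Thermal = 0.24 × 6.36787e-12 = 1.52829e-12
  π_Acoustic·L_Acoustic = 0.49 × 0.0260946 = 0.0127864
  π_Electronic·L_Electronic = 0.27 × 0.00562434 = 0.00151857
Denominator: 1.52829e-12 + 0.0127864 + 0.00151857 = 0.0143049
P(Source Electronic | x₁, x₂) ≈ 0.106

0.106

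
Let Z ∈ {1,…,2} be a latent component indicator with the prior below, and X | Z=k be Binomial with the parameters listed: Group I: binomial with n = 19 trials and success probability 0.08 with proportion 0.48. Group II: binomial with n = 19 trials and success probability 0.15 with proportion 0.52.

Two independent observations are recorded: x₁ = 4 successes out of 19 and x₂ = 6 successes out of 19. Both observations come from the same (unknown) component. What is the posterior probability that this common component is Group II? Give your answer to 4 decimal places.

By Bayes' theorem, P(k | x) = π_k f_k(x) / Σ_j π_j f_j(x).
Since both observations come from the same component, the likelihood for component k is f_k(x₁)·f_k(x₂).
  f_I = [0.0454529] × [0.00240582] = 0.000109351
  f_II = [0.171409] × [0.0373659] = 0.00640484
Multiply by the mixture weights:
  π_I·f_I = 0.48 × 0.000109351 = 5.24887e-05
  π_II·f_II = 0.52 × 0.00640484 = 0.00333052
Normaliser: 5.24887e-05 + 0.00333052 = 0.003383
P(Group II | x₁, x₂) ≈ 0.9845

0.9845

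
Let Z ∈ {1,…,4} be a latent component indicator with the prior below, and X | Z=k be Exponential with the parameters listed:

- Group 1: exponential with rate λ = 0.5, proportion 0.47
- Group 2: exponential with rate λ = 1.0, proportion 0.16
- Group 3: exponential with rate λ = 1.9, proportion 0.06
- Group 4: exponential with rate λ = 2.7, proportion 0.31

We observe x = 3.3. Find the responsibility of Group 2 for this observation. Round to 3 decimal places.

0.115

Apply Bayes' rule: the posterior for each component is proportional to its prior times its likelihood at x.
Component likelihoods at x = 3.3:
  L_1 = 0.096025
  L_2 = 0.0368832
  L_3 = 0.00359523
  L_4 = 0.000364586
Weight by the priors:
  w_1·L_1 = 0.47 × 0.096025 = 0.0451317
  w_2·L_2 = 0.16 × 0.0368832 = 0.00590131
  w_3·L_3 = 0.06 × 0.00359523 = 0.000215714
  w_4·L_4 = 0.31 × 0.000364586 = 0.000113022
Sum: 0.0451317 + 0.00590131 + 0.000215714 + 0.000113022 = 0.0513618
So the posterior for Group 2 is 0.00590131 / 0.0513618 ≈ 0.115.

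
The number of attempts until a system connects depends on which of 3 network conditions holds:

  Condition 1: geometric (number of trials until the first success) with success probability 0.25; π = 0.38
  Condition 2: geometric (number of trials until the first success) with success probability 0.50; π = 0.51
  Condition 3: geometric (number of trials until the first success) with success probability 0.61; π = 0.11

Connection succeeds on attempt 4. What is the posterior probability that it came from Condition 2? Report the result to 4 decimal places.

Apply Bayes' rule: the posterior for each component is proportional to its prior times its likelihood at x.
Component likelihoods at x = 4:
  L_1 = 0.25·(1−0.25)^3 = 0.25·0.421875 = 0.105469
  L_2 = 0.50·(1−0.50)^3 = 0.50·0.125 = 0.0625
  L_3 = 0.61·(1−0.61)^3 = 0.61·0.059319 = 0.0361846
Multiply by the mixture weights:
  w_1·L_1 = 0.38 × 0.105469 = 0.0400781
  w_2·L_2 = 0.51 × 0.0625 = 0.031875
  w_3·L_3 = 0.11 × 0.0361846 = 0.0039803
Marginal: 0.0400781 + 0.031875 + 0.0039803 = 0.0759334
P(Condition 2 | x) = 0.031875 / 0.0759334 ≈ 0.4198

0.4198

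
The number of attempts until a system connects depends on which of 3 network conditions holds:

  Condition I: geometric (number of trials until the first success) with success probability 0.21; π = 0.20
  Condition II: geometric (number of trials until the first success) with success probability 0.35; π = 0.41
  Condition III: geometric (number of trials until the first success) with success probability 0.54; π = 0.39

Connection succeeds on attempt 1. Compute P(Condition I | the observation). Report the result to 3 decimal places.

Apply Bayes' rule: the posterior for each component is proportional to its prior times its likelihood at x.
Component likelihoods at x = 1:
  f_I = 0.21·(1−0.21)^0 = 0.21·1 = 0.21
  f_II = 0.35·(1−0.35)^0 = 0.35·1 = 0.35
  f_III = 0.54·(1−0.54)^0 = 0.54·1 = 0.54
Prior × likelihood for each component:
  π_I·f_I = 0.20 × 0.21 = 0.042
  π_II·f_II = 0.41 × 0.35 = 0.1435
  π_III·f_III = 0.39 × 0.54 = 0.2106
Sum: 0.042 + 0.1435 + 0.2106 = 0.3961
P(Condition I | x) = 0.042 / 0.3961 ≈ 0.106

0.106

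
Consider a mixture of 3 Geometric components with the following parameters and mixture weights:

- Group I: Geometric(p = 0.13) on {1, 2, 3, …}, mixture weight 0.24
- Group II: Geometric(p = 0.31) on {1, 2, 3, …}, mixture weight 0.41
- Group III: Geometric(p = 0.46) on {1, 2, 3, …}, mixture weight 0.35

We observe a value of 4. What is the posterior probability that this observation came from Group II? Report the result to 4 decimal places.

Posterior ∝ prior × likelihood, so P(k | x) ∝ w_k f_k(x); normalise over all components.
Component likelihoods at x = 4:
  f_I = 0.0856054
  f_II = 0.101838
  f_III = 0.0724334
Weight by the priors:
  w_I·f_I = 0.24 × 0.0856054 = 0.0205453
  w_II·f_II = 0.41 × 0.101838 = 0.0417535
  w_III·f_III = 0.35 × 0.0724334 = 0.0253517
Denominator: 0.0205453 + 0.0417535 + 0.0253517 = 0.0876505
P(Group II | data) = 0.0417535 / 0.0876505 ≈ 0.4764

0.4764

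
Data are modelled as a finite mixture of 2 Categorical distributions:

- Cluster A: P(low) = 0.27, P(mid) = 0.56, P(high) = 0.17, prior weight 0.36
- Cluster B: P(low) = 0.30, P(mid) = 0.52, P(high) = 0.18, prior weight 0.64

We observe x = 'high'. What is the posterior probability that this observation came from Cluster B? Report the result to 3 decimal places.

0.653

Posterior ∝ prior × likelihood, so P(k | x) ∝ P(Z=k) f_k(x); normalise over all components.
Evaluate each component's likelihood at the observed value:
  L_A = 0.17
  L_B = 0.18
Multiply by the mixture weights:
  P(Z=A)·L_A = 0.36 × 0.17 = 0.0612
  P(Z=B)·L_B = 0.64 × 0.18 = 0.1152
Normaliser: 0.0612 + 0.1152 = 0.1764
Responsibility of Cluster B: 0.1152 / 0.1764 ≈ 0.653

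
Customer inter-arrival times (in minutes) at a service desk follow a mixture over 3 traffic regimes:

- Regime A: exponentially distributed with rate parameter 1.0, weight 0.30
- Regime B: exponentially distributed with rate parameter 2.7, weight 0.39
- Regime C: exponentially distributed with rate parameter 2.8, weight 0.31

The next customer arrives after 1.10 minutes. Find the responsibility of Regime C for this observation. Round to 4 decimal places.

0.2059

By Bayes' theorem, P(k | x) = w_k f_k(x) / Σ_j w_j f_j(x).
Evaluate each component's likelihood at the observed value:
  L_A = 1.0·e^(−1.0·1.10) = 1.0·e^(−1.1000) = 0.332871
  L_B = 2.7·e^(−2.7·1.10) = 2.7·e^(−2.9700) = 0.138519
  L_C = 2.8·e^(−2.8·1.10) = 2.8·e^(−3.0800) = 0.128686
Multiply by the mixture weights:
  w_A·L_A = 0.30 × 0.332871 = 0.0998613
  w_B·L_B = 0.39 × 0.138519 = 0.0540224
  w_C·L_C = 0.31 × 0.128686 = 0.0398926
Evidence: 0.0998613 + 0.0540224 + 0.0398926 = 0.193776
So the posterior for Regime C is 0.0398926 / 0.193776 ≈ 0.2059.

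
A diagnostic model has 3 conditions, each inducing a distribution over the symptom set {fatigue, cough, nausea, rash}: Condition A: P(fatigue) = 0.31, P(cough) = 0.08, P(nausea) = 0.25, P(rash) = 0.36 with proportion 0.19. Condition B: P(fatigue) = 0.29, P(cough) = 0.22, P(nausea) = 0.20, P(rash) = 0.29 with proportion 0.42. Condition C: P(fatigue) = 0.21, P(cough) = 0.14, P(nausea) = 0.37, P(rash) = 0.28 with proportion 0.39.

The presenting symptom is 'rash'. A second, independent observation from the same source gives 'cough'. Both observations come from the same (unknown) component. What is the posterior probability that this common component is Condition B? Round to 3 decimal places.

Posterior ∝ prior × likelihood, so P(k | x) ∝ w_k f_k(x); normalise over all components.
Since both observations come from the same component, the likelihood for component k is f_k(x₁)·f_k(x₂).
  p_A = [0.36] × [0.08] = 0.0288
  p_B = [0.29] × [0.22] = 0.0638
  p_C = [0.28] × [0.14] = 0.0392
Unnormalised posteriors:
  w_A·p_A = 0.19 × 0.0288 = 0.005472
  w_B·p_B = 0.42 × 0.0638 = 0.026796
  w_C·p_C = 0.39 × 0.0392 = 0.015288
Evidence: 0.005472 + 0.026796 + 0.015288 = 0.047556
P(Condition B | x) = 0.026796 / 0.047556 ≈ 0.563

0.563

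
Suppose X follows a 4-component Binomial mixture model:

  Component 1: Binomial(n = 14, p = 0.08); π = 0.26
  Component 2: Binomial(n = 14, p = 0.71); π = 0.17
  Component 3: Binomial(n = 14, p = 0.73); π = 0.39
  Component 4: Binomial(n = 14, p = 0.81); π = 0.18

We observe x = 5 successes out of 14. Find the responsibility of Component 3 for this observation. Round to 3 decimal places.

The responsibility of component k is π_k f_k(x) divided by Σ_j π_j f_j(x).
Evaluate each component's likelihood at the observed value:
  p_1 = C(14,5)·0.08^5·0.92^9 = 2002·3.2768e-06·0.472161 = 0.00309745
  p_2 = C(14,5)·0.71^5·0.29^9 = 2002·0.180423·1.45071e-05 = 0.00524008
  p_3 = C(14,5)·0.73^5·0.27^9 = 2002·0.207307·7.6256e-06 = 0.00316484
  p_4 = C(14,5)·0.81^5·0.19^9 = 2002·0.348678·3.22688e-07 = 0.000225254
Unnormalised posteriors:
  π_1·p_1 = 0.26 × 0.00309745 = 0.000805337
  π_2·p_2 = 0.17 × 0.00524008 = 0.000890813
  π_3·p_3 = 0.39 × 0.00316484 = 0.00123429
  π_4·p_4 = 0.18 × 0.000225254 = 4.05456e-05
Marginal: 0.000805337 + 0.000890813 + 0.00123429 + 4.05456e-05 = 0.00297099
Responsibility of Component 3: 0.00123429 / 0.00297099 ≈ 0.415

0.415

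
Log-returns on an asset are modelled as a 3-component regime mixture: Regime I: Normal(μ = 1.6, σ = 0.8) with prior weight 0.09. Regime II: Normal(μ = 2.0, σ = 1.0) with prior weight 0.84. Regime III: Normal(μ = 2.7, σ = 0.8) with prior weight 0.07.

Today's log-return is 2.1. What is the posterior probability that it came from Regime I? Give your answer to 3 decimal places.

The responsibility of component k is π_k f_k(x) divided by Σ_j π_j f_j(x).
Component likelihoods at x = 2.1:
  p_I = 0.410201
  p_II = 0.396953
  p_III = 0.376422
Prior × likelihood for each component:
  π_I·p_I = 0.09 × 0.410201 = 0.0369181
  π_II·p_II = 0.84 × 0.396953 = 0.33344
  π_III·p_III = 0.07 × 0.376422 = 0.0263495
Marginal: 0.0369181 + 0.33344 + 0.0263495 = 0.396708
Responsibility of Regime I: 0.0369181 / 0.396708 ≈ 0.093

0.093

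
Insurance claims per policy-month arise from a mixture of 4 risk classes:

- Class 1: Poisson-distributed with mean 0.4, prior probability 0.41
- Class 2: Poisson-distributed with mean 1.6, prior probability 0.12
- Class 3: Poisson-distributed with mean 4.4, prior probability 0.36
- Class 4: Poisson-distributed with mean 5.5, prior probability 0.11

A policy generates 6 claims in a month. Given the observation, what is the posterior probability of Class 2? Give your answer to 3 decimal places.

0.009

By Bayes' theorem, P(k | x) = w_k f_k(x) / Σ_j w_j f_j(x).
Component likelihoods at x = 6 claims:
  f_1 = 3.81338e-06
  f_2 = 0.00470453
  f_3 = 0.123734
  f_4 = 0.157117
Multiply by the mixture weights:
  w_1·f_1 = 0.41 × 3.81338e-06 = 1.56348e-06
  w_2·f_2 = 0.12 × 0.00470453 = 0.000564544
  w_3·f_3 = 0.36 × 0.123734 = 0.0445441
  w_4·f_4 = 0.11 × 0.157117 = 0.0172829
Denominator: 1.56348e-06 + 0.000564544 + 0.0445441 + 0.0172829 = 0.0623931
P(Class 2 | the observation) ≈ 0.009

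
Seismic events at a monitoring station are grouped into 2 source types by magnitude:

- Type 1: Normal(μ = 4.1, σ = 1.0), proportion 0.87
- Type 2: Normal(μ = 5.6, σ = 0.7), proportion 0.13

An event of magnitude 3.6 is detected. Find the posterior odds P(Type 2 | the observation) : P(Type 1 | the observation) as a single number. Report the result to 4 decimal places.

Since P(k|x) ∝ P(Z=k) f_k(x), the posterior odds are P(Z=i) f_i(x) / (P(Z=j) f_j(x)).
Evaluate each component's likelihood at the observed value:
  L_1 = 0.352065
  L_2 = 0.00962014
0.00125062 / 0.306297 ≈ 0.0041

0.0041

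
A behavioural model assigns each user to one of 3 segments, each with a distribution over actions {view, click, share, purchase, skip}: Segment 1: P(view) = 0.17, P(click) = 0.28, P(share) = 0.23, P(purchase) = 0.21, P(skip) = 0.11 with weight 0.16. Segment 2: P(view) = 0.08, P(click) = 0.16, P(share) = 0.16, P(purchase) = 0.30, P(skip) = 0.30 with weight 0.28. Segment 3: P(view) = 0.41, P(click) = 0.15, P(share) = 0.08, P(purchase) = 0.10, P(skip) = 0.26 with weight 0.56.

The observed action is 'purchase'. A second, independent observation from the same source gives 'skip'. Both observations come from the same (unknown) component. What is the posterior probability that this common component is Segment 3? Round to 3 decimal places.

P(component k | x) = w_k·f_k(x) / marginal(x), where marginal(x) = Σ_j w_j·f_j(x).
Since both observations come from the same component, the likelihood for component k is f_k(x₁)·f_k(x₂).
  L_1 = [P(purchase | comp) = 0.21] × [0.11] = 0.0231
  L_2 = [P(purchase | comp) = 0.30] × [0.3] = 0.09
  L_3 = [P(purchase | comp) = 0.10] × [0.26] = 0.026
Prior × likelihood for each component:
  w_1·L_1 = 0.16 × 0.0231 = 0.003696
  w_2·L_2 = 0.28 × 0.09 = 0.0252
  w_3·L_3 = 0.56 × 0.026 = 0.01456
Denominator: 0.003696 + 0.0252 + 0.01456 = 0.043456
Responsibility of Segment 3: 0.01456 / 0.043456 ≈ 0.335

0.335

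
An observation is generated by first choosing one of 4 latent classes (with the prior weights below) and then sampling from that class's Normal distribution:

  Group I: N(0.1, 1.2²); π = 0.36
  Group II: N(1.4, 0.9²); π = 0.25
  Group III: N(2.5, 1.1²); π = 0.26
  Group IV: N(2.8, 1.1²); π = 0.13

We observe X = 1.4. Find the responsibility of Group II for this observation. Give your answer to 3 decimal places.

0.434

Posterior ∝ prior × likelihood, so P(k | x) ∝ w_k f_k(x); normalise over all components.
Evaluate each component's likelihood at the observed value:
  f_I = 0.184877
  f_II = 0.443269
  f_III = 0.219973
  f_IV = 0.161352
Prior × likelihood for each component:
  w_I·f_I = 0.36 × 0.184877 = 0.0665556
  w_II·f_II = 0.25 × 0.443269 = 0.110817
  w_III·f_III = 0.26 × 0.219973 = 0.0571931
  w_IV·f_IV = 0.13 × 0.161352 = 0.0209758
Marginal: 0.0665556 + 0.110817 + 0.0571931 + 0.0209758 = 0.255542
Responsibility of Group II: 0.110817 / 0.255542 ≈ 0.434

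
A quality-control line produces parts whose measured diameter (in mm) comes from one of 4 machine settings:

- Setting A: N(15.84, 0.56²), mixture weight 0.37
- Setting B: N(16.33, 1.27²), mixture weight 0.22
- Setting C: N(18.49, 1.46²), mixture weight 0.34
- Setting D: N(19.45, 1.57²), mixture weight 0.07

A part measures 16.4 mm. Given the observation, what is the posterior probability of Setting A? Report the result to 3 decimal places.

0.603

The responsibility of component k is w_k f_k(x) divided by Σ_j w_j f_j(x).
Evaluate each component's likelihood at the observed value:
  p_A = (1/(0.56·√(2π)))·exp(−(16.4−15.84)²/(2·0.56²)) = 0.712397·exp(-0.50000) = 0.432091
  p_B = (1/(1.27·√(2π)))·exp(−(16.4−16.33)²/(2·1.27²)) = 0.314128·exp(-0.00152) = 0.313651
  p_C = (1/(1.46·√(2π)))·exp(−(16.4−18.49)²/(2·1.46²)) = 0.273248·exp(-1.02461) = 0.0980791
  p_D = (1/(1.57·√(2π)))·exp(−(16.4−19.45)²/(2·1.57²)) = 0.254103·exp(-1.88699) = 0.0385034
Unnormalised posteriors:
  w_A·p_A = 0.37 × 0.432091 = 0.159874
  w_B·p_B = 0.22 × 0.313651 = 0.0690032
  w_C·p_C = 0.34 × 0.0980791 = 0.0333469
  w_D·p_D = 0.07 × 0.0385034 = 0.00269524
Marginal: 0.159874 + 0.0690032 + 0.0333469 + 0.00269524 = 0.264919
So the posterior for Setting A is 0.159874 / 0.264919 ≈ 0.603.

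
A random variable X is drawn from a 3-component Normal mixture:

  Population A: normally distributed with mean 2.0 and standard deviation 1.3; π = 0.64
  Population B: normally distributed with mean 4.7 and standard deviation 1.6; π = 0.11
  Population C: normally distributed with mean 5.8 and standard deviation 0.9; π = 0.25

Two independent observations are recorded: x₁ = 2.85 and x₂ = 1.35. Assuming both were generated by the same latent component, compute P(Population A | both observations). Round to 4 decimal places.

0.9910

The responsibility of component k is w_k f_k(x) divided by Σ_j w_j f_j(x).
Since both observations come from the same component, the likelihood for component k is f_k(x₁)·f_k(x₂).
  L_A = [0.247818] × [0.270819] = 0.067114
  L_B = [0.127786] × [0.0278524] = 0.00355914
  L_C = [0.00205909] × [2.17748e-06] = 4.48362e-09
Prior × likelihood for each component:
  w_A·L_A = 0.64 × 0.067114 = 0.0429529
  w_B·L_B = 0.11 × 0.00355914 = 0.000391506
  w_C·L_C = 0.25 × 4.48362e-09 = 1.12091e-09
Evidence: 0.0429529 + 0.000391506 + 1.12091e-09 = 0.0433445
So the posterior for Population A is 0.0429529 / 0.0433445 ≈ 0.9910.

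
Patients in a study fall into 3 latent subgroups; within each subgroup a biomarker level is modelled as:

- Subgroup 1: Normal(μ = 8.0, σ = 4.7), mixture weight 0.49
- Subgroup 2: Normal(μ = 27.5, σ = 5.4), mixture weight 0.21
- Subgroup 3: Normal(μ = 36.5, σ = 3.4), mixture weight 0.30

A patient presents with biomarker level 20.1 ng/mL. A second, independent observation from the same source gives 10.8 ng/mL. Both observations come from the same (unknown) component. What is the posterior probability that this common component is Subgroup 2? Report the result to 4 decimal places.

0.0337

Posterior ∝ prior × likelihood, so P(k | x) ∝ w_k f_k(x); normalise over all components.
Since both observations come from the same component, the likelihood for component k is f_k(x₁)·f_k(x₂).
  L_1 = [0.00308734] × [0.0710795] = 0.000219447
  L_2 = [0.028889] × [0.000619002] = 1.78823e-05
  L_3 = [1.04037e-06] × [4.59777e-14] = 4.78339e-20
Weight by the priors:
  w_1·L_1 = 0.49 × 0.000219447 = 0.000107529
  w_2·L_2 = 0.21 × 1.78823e-05 = 3.75529e-06
  w_3·L_3 = 0.30 × 4.78339e-20 = 1.43502e-20
Marginal: 0.000107529 + 3.75529e-06 + 1.43502e-20 = 0.000111284
Responsibility of Subgroup 2: 3.75529e-06 / 0.000111284 ≈ 0.0337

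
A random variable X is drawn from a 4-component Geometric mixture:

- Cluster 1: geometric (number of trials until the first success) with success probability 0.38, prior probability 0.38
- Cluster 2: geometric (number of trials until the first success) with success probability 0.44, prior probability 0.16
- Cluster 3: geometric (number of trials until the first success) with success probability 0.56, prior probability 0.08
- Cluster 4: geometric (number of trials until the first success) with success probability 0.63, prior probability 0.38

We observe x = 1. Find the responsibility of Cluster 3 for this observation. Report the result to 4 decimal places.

0.0898

Apply Bayes' rule: the posterior for each component is proportional to its prior times its likelihood at x.
Component likelihoods at x = 1:
  f_1 = 0.38
  f_2 = 0.44
  f_3 = 0.56
  f_4 = 0.63
Weight by the priors:
  π_1·f_1 = 0.38 × 0.38 = 0.1444
  π_2·f_2 = 0.16 × 0.44 = 0.0704
  π_3·f_3 = 0.08 × 0.56 = 0.0448
  π_4·f_4 = 0.38 × 0.63 = 0.2394
Marginal: 0.1444 + 0.0704 + 0.0448 + 0.2394 = 0.499
So the posterior for Cluster 3 is 0.0448 / 0.499 ≈ 0.0898.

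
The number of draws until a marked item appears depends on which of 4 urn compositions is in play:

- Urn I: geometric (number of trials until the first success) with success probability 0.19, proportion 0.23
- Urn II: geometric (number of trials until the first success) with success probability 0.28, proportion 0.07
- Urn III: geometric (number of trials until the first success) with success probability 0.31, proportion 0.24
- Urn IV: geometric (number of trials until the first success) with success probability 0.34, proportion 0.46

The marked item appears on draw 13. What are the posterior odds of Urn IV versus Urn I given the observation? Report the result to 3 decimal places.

Since P(k|x) ∝ w_k f_k(x), the posterior odds are w_i f_i(x) / (w_j f_j(x)).
Geometric probabilities:
  L_I = 0.19·(1−0.19)^12 = 0.19·0.0797664 = 0.0151556
  L_II = 0.28·(1−0.28)^12 = 0.28·0.0194084 = 0.00543435
  L_III = 0.31·(1−0.31)^12 = 0.31·0.0116463 = 0.00361036
  L_IV = 0.34·(1−0.34)^12 = 0.34·0.00683168 = 0.00232277
Posterior odds = (w_IV·L_IV) / (w_I·L_I) = (0.46·0.00232277) / (0.23·0.0151556) = 0.00106847 / 0.00348579 ≈ 0.307

0.307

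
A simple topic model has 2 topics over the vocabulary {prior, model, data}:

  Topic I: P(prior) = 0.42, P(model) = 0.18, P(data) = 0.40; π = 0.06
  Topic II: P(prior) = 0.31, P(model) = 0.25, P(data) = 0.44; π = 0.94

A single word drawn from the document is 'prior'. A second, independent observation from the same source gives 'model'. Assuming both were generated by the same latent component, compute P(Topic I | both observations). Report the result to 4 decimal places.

0.0586

By Bayes' theorem, P(k | x) = π_k f_k(x) / Σ_j π_j f_j(x).
Since both observations come from the same component, the likelihood for component k is f_k(x₁)·f_k(x₂).
  f_I = [P(prior | comp) = 0.42] × [0.18] = 0.0756
  f_II = [P(prior | comp) = 0.31] × [0.25] = 0.0775
Multiply by the mixture weights:
  π_I·f_I = 0.06 × 0.0756 = 0.004536
  π_II·f_II = 0.94 × 0.0775 = 0.07285
Marginal: 0.004536 + 0.07285 = 0.077386
P(Topic I | x) ≈ 0.0586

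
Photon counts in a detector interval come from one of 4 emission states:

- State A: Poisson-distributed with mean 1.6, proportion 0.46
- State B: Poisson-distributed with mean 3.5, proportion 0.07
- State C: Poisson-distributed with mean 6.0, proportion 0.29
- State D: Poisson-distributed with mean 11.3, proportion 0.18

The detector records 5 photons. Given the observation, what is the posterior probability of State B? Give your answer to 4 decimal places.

0.1373

Apply Bayes' rule: the posterior for each component is proportional to its prior times its likelihood at x.
Component likelihoods at x = 5 photons:
  L_A = 0.017642
  L_B = 0.132169
  L_C = 0.160623
  L_D = 0.0189969
Prior × likelihood for each component:
  π_A·L_A = 0.46 × 0.017642 = 0.00811531
  π_B·L_B = 0.07 × 0.132169 = 0.0092518
  π_C·L_C = 0.29 × 0.160623 = 0.0465807
  π_D·L_D = 0.18 × 0.0189969 = 0.00341945
Marginal: 0.00811531 + 0.0092518 + 0.0465807 + 0.00341945 = 0.0673673
P(State B | data) ≈ 0.1373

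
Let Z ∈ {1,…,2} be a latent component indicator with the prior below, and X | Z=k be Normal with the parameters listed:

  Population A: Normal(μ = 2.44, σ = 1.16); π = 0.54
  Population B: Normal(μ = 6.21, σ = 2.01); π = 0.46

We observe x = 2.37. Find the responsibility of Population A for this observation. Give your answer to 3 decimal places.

0.926

The responsibility of component k is P(Z=k) f_k(x) divided by Σ_j P(Z=j) f_j(x).
Evaluate each component's likelihood at the observed value:
  f_A = (1/(1.16·√(2π)))·exp(−(2.37−2.44)²/(2·1.16²)) = 0.343916·exp(-0.00182) = 0.34329
  f_B = (1/(2.01·√(2π)))·exp(−(2.37−6.21)²/(2·2.01²)) = 0.198479·exp(-1.82491) = 0.0320013
Unnormalised posteriors:
  P(Z=A)·f_A = 0.54 × 0.34329 = 0.185377
  P(Z=B)·f_B = 0.46 × 0.0320013 = 0.0147206
Sum: 0.185377 + 0.0147206 = 0.200097
Responsibility of Population A: 0.185377 / 0.200097 ≈ 0.926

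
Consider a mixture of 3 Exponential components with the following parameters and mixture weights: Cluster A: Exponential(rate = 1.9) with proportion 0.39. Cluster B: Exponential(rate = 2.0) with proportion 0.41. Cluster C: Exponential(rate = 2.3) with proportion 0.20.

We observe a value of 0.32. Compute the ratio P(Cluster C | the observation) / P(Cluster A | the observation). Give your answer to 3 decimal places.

Since P(k|x) ∝ π_k f_k(x), the posterior odds are π_i f_i(x) / (π_j f_j(x)).
Evaluate each component's likelihood at the observed value:
  L_A = 1.9·e^(−1.9·0.32) = 1.9·e^(−0.6080) = 1.03443
  L_B = 2.0·e^(−2.0·0.32) = 2.0·e^(−0.6400) = 1.05458
  L_C = 2.3·e^(−2.3·0.32) = 2.3·e^(−0.7360) = 1.10176
Odds = (0.20/0.39) × (1.10176/1.03443) = 0.512821 × 1.06509 ≈ 0.546

0.546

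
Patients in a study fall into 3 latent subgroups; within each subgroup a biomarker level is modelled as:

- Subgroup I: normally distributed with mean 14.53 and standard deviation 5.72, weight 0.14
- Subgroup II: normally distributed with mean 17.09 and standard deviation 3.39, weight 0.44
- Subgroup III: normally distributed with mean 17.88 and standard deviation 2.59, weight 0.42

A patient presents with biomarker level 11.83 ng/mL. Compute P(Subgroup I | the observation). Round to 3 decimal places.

By Bayes' theorem, P(k | x) = P(Z=k) f_k(x) / Σ_j P(Z=j) f_j(x).
Component likelihoods at x = 11.83 ng/mL:
  f_I = (1/(5.72·√(2π)))·exp(−(11.83−14.53)²/(2·5.72²)) = 0.069745·exp(-0.11141) = 0.0623924
  f_II = (1/(3.39·√(2π)))·exp(−(11.83−17.09)²/(2·3.39²)) = 0.117682·exp(-1.20377) = 0.0353119
  f_III = (1/(2.59·√(2π)))·exp(−(11.83−17.88)²/(2·2.59²)) = 0.154032·exp(-2.72823) = 0.0100636
Multiply by the mixture weights:
  P(Z=I)·f_I = 0.14 × 0.0623924 = 0.00873493
  P(Z=II)·f_II = 0.44 × 0.0353119 = 0.0155372
  P(Z=III)·f_III = 0.42 × 0.0100636 = 0.00422672
Sum: 0.00873493 + 0.0155372 + 0.00422672 = 0.0284989
Responsibility of Subgroup I: 0.00873493 / 0.0284989 ≈ 0.307

0.307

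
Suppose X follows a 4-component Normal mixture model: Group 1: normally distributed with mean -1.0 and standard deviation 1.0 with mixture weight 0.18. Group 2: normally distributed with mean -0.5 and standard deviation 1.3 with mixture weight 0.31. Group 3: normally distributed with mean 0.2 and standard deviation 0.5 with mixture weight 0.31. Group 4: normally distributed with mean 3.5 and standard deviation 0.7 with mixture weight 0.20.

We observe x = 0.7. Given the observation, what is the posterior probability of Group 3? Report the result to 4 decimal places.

0.6548

By Bayes' theorem, P(k | x) = π_k f_k(x) / Σ_j π_j f_j(x).
Component likelihoods at x = 0.7:
  f_1 = (1/(1.0·√(2π)))·exp(−(0.7−-1.0)²/(2·1.0²)) = 0.398942·exp(-1.44500) = 0.0940491
  f_2 = (1/(1.3·√(2π)))·exp(−(0.7−-0.5)²/(2·1.3²)) = 0.306879·exp(-0.42604) = 0.20042
  f_3 = (1/(0.5·√(2π)))·exp(−(0.7−0.2)²/(2·0.5²)) = 0.797885·exp(-0.50000) = 0.483941
  f_4 = (1/(0.7·√(2π)))·exp(−(0.7−3.5)²/(2·0.7²)) = 0.569918·exp(-8.00000) = 0.000191186
Prior × likelihood for each component:
  π_1·f_1 = 0.18 × 0.0940491 = 0.0169288
  π_2·f_2 = 0.31 × 0.20042 = 0.0621303
  π_3·f_3 = 0.31 × 0.483941 = 0.150022
  π_4·f_4 = 0.20 × 0.000191186 = 3.82372e-05
Normaliser: 0.0169288 + 0.0621303 + 0.150022 + 3.82372e-05 = 0.229119
P(Group 3 | data) = 0.150022 / 0.229119 ≈ 0.6548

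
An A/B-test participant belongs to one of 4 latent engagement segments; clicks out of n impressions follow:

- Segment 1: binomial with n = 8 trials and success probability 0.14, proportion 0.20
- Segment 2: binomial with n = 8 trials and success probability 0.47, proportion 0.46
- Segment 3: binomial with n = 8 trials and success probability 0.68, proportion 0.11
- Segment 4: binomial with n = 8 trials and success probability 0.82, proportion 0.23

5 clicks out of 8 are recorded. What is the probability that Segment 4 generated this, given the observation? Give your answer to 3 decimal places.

By Bayes' theorem, P(k | x) = π_k f_k(x) / Σ_j π_j f_j(x).
Evaluate each component's likelihood at the observed value:
  p_1 = C(8,5)·0.14^5·0.86^3 = 56·5.37824e-05·0.636056 = 0.00191568
  p_2 = C(8,5)·0.47^5·0.53^3 = 56·0.0229345·0.148877 = 0.191208
  p_3 = C(8,5)·0.68^5·0.32^3 = 56·0.145393·0.032768 = 0.266798
  p_4 = C(8,5)·0.82^5·0.18^3 = 56·0.37074·0.005832 = 0.121081
Multiply by the mixture weights:
  π_1·p_1 = 0.20 × 0.00191568 = 0.000383137
  π_2·p_2 = 0.46 × 0.191208 = 0.0879555
  π_3·p_3 = 0.11 × 0.266798 = 0.0293478
  π_4·p_4 = 0.23 × 0.121081 = 0.0278486
Evidence: 0.000383137 + 0.0879555 + 0.0293478 + 0.0278486 = 0.145535
Responsibility of Segment 4: 0.0278486 / 0.145535 ≈ 0.191

0.191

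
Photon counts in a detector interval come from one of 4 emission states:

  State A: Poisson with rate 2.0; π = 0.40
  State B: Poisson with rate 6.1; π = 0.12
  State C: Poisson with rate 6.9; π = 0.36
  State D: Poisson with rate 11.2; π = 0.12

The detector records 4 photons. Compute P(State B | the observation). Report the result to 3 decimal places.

0.179

Posterior ∝ prior × likelihood, so P(k | x) ∝ π_k f_k(x); normalise over all components.
Component likelihoods at x = 4 photons:
  f_A = 0.0902235
  f_B = 0.129393
  f_C = 0.0951816
  f_D = 0.00896526
Unnormalised posteriors:
  π_A·f_A = 0.40 × 0.0902235 = 0.0360894
  π_B·f_B = 0.12 × 0.129393 = 0.0155272
  π_C·f_C = 0.36 × 0.0951816 = 0.0342654
  π_D·f_D = 0.12 × 0.00896526 = 0.00107583
Marginal: 0.0360894 + 0.0155272 + 0.0342654 + 0.00107583 = 0.0869578
P(State B | 4 photons) ≈ 0.179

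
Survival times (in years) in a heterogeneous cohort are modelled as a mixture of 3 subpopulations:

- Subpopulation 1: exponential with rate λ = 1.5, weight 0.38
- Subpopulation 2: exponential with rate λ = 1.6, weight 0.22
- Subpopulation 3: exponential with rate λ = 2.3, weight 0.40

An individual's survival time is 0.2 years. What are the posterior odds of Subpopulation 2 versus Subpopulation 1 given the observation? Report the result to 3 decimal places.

The posterior odds equal the prior odds times the likelihood ratio: (π_i/π_j)·(f_i(x)/f_j(x)).
Exponential densities:
  p_1 = 1.5·e^(−1.5·0.2) = 1.5·e^(−0.3000) = 1.11123
  p_2 = 1.6·e^(−1.6·0.2) = 1.6·e^(−0.3200) = 1.16184
  p_3 = 2.3·e^(−2.3·0.2) = 2.3·e^(−0.4600) = 1.45195
Odds = (0.22/0.38) × (1.16184/1.11123) = 0.578947 × 1.04555 ≈ 0.605

0.605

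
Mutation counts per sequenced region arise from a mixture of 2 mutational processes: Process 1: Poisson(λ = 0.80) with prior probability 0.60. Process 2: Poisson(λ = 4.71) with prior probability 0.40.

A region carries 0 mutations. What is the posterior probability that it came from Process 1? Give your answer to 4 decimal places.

P(component k | x) = π_k·f_k(x) / marginal(x), where marginal(x) = Σ_j π_j·f_j(x).
Component likelihoods at x = 0 mutations:
  p_1 = 0.449329
  p_2 = 0.00900478
Unnormalised posteriors:
  π_1·p_1 = 0.60 × 0.449329 = 0.269597
  π_2·p_2 = 0.40 × 0.00900478 = 0.00360191
Normaliser: 0.269597 + 0.00360191 = 0.273199
Responsibility of Process 1: 0.269597 / 0.273199 ≈ 0.9868

0.9868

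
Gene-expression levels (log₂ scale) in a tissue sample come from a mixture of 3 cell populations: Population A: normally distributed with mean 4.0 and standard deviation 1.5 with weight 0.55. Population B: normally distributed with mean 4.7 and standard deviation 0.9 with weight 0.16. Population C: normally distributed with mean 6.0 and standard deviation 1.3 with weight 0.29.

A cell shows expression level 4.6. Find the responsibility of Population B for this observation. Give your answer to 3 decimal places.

Apply Bayes' rule: the posterior for each component is proportional to its prior times its likelihood at x.
Normal densities:
  L_A = (1/(1.5·√(2π)))·exp(−(4.6−4.0)²/(2·1.5²)) = 0.265962·exp(-0.08000) = 0.245513
  L_B = (1/(0.9·√(2π)))·exp(−(4.6−4.7)²/(2·0.9²)) = 0.443269·exp(-0.00617) = 0.440541
  L_C = (1/(1.3·√(2π)))·exp(−(4.6−6.0)²/(2·1.3²)) = 0.306879·exp(-0.57988) = 0.171841
Weight by the priors:
  P(Z=A)·L_A = 0.55 × 0.245513 = 0.135032
  P(Z=B)·L_B = 0.16 × 0.440541 = 0.0704866
  P(Z=C)·L_C = 0.29 × 0.171841 = 0.0498339
Sum: 0.135032 + 0.0704866 + 0.0498339 = 0.255353
Responsibility of Population B: 0.0704866 / 0.255353 ≈ 0.276

0.276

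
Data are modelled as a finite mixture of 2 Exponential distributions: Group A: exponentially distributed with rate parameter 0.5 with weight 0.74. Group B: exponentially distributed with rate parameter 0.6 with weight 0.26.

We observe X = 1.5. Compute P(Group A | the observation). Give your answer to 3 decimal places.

0.734

Apply Bayes' rule: the posterior for each component is proportional to its prior times its likelihood at x.
Evaluate each component's likelihood at the observed value:
  L_A = 0.5·e^(−0.5·1.5) = 0.5·e^(−0.7500) = 0.236183
  L_B = 0.6·e^(−0.6·1.5) = 0.6·e^(−0.9000) = 0.243942
Weight by the priors:
  P(Z=A)·L_A = 0.74 × 0.236183 = 0.174776
  P(Z=B)·L_B = 0.26 × 0.243942 = 0.0634249
Normaliser: 0.174776 + 0.0634249 = 0.2382
So the posterior for Group A is 0.174776 / 0.2382 ≈ 0.734.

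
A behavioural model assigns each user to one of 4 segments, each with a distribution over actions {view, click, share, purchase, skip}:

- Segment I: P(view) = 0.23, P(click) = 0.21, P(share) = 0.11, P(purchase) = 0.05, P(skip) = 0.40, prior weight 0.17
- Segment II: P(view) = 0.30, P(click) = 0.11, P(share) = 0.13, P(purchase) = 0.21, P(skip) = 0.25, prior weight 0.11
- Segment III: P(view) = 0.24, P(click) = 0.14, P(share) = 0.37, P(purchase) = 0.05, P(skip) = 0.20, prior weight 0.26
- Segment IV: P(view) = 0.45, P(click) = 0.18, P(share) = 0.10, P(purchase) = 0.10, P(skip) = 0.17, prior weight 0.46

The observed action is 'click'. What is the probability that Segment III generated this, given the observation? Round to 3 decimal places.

P(component k | x) = π_k·f_k(x) / marginal(x), where marginal(x) = Σ_j π_j·f_j(x).
Categorical probabilities:
  L_I = P(click | comp) = 0.21
  L_II = P(click | comp) = 0.11
  L_III = P(click | comp) = 0.14
  L_IV = P(click | comp) = 0.18
Unnormalised posteriors:
  π_I·L_I = 0.17 × 0.21 = 0.0357
  π_II·L_II = 0.11 × 0.11 = 0.0121
  π_III·L_III = 0.26 × 0.14 = 0.0364
  π_IV·L_IV = 0.46 × 0.18 = 0.0828
Denominator: 0.0357 + 0.0121 + 0.0364 + 0.0828 = 0.167
P(Segment III | data) = 0.0364 / 0.167 ≈ 0.218

0.218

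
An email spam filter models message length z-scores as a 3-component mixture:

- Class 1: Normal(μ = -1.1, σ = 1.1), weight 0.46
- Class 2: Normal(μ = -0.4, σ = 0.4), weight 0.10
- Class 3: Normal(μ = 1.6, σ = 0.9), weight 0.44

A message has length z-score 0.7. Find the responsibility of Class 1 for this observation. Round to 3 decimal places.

0.266

P(component k | x) = w_k·f_k(x) / marginal(x), where marginal(x) = Σ_j w_j·f_j(x).
Evaluate each component's likelihood at the observed value:
  f_1 = 0.0950748
  f_2 = 0.0227339
  f_3 = 0.268856
Multiply by the mixture weights:
  w_1·f_1 = 0.46 × 0.0950748 = 0.0437344
  w_2·f_2 = 0.10 × 0.0227339 = 0.00227339
  w_3·f_3 = 0.44 × 0.268856 = 0.118297
Marginal: 0.0437344 + 0.00227339 + 0.118297 = 0.164305
So the posterior for Class 1 is 0.0437344 / 0.164305 ≈ 0.266.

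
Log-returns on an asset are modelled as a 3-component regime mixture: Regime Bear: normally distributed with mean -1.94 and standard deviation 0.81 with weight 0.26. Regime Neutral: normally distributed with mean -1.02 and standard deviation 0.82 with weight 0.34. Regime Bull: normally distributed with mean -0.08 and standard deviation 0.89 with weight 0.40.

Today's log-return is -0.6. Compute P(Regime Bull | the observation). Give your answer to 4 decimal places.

0.4597

The responsibility of component k is w_k f_k(x) divided by Σ_j w_j f_j(x).
Component likelihoods at x = -0.6:
  f_Bear = (1/(0.81·√(2π)))·exp(−(-0.6−-1.94)²/(2·0.81²)) = 0.492521·exp(-1.36839) = 0.125355
  f_Neutral = (1/(0.82·√(2π)))·exp(−(-0.6−-1.02)²/(2·0.82²)) = 0.486515·exp(-0.13117) = 0.426706
  f_Bull = (1/(0.89·√(2π)))·exp(−(-0.6−-0.08)²/(2·0.89²)) = 0.448250·exp(-0.17069) = 0.377913
Multiply by the mixture weights:
  w_Bear·f_Bear = 0.26 × 0.125355 = 0.0325923
  w_Neutral·f_Neutral = 0.34 × 0.426706 = 0.14508
  w_Bull·f_Bull = 0.40 × 0.377913 = 0.151165
Normaliser: 0.0325923 + 0.14508 + 0.151165 = 0.328838
So the posterior for Regime Bull is 0.151165 / 0.328838 ≈ 0.4597.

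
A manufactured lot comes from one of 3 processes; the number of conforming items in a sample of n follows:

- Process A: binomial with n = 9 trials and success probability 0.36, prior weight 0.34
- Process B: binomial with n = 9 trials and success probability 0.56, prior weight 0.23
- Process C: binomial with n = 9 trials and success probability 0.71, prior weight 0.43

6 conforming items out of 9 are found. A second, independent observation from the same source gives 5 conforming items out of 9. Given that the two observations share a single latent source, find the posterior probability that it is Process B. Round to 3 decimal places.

0.395

The responsibility of component k is w_k f_k(x) divided by Σ_j w_j f_j(x).
Since both observations come from the same component, the likelihood for component k is f_k(x₁)·f_k(x₂).
  L_A = [C(9,6)·0.36^6·0.64^3 = 84·0.00217678·0.262144 = 0.047933] × [0.127821] = 0.00612685
  L_B = [C(9,6)·0.56^6·0.44^3 = 84·0.030841·0.085184 = 0.220681] × [0.260089] = 0.0573967
  L_C = [C(9,6)·0.71^6·0.29^3 = 84·0.1281·0.024389 = 0.262436] × [0.160788] = 0.0421966
Multiply by the mixture weights:
  w_A·L_A = 0.34 × 0.00612685 = 0.00208313
  w_B·L_B = 0.23 × 0.0573967 = 0.0132012
  w_C·L_C = 0.43 × 0.0421966 = 0.0181445
Marginal: 0.00208313 + 0.0132012 + 0.0181445 = 0.0334289
Responsibility of Process B: 0.0132012 / 0.0334289 ≈ 0.395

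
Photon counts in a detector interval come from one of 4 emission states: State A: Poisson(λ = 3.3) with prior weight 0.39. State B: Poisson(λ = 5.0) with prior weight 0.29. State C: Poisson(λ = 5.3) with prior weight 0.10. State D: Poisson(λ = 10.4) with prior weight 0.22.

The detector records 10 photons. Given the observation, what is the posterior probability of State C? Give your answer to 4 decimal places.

Apply Bayes' rule: the posterior for each component is proportional to its prior times its likelihood at x.
Component likelihoods at x = 10 photons:
  f_A = e^(−3.3)·3.3^10/10! = 0.0015567
  f_B = e^(−5.0)·5.0^10/10! = 0.0181328
  f_C = e^(−5.3)·5.3^10/10! = 0.0240566
  f_D = e^(−10.4)·10.4^10/10! = 0.124139
Weight by the priors:
  π_A·f_A = 0.39 × 0.0015567 = 0.000607113
  π_B·f_B = 0.29 × 0.0181328 = 0.00525851
  π_C·f_C = 0.10 × 0.0240566 = 0.00240566
  π_D·f_D = 0.22 × 0.124139 = 0.0273105
Sum: 0.000607113 + 0.00525851 + 0.00240566 + 0.0273105 = 0.0355818
Responsibility of State C: 0.00240566 / 0.0355818 ≈ 0.0676

0.0676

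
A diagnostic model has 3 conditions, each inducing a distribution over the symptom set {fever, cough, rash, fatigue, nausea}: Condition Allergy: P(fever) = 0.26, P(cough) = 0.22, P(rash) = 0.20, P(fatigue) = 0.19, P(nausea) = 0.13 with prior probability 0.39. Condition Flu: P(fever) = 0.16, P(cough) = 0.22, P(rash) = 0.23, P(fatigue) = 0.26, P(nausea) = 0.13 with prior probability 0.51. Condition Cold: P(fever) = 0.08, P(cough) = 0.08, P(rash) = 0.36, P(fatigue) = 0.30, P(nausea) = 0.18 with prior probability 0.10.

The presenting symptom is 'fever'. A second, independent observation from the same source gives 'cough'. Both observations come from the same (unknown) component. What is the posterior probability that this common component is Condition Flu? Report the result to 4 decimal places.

0.4389

P(component k | x) = P(Z=k)·f_k(x) / marginal(x), where marginal(x) = Σ_j P(Z=j)·f_j(x).
Since both observations come from the same component, the likelihood for component k is f_k(x₁)·f_k(x₂).
  L_Allergy = [P(fever | comp) = 0.26] × [0.22] = 0.0572
  L_Flu = [P(fever | comp) = 0.16] × [0.22] = 0.0352
  L_Cold = [P(fever | comp) = 0.08] × [0.08] = 0.0064
Prior × likelihood for each component:
  P(Z=Allergy)·L_Allergy = 0.39 × 0.0572 = 0.022308
  P(Z=Flu)·L_Flu = 0.51 × 0.0352 = 0.017952
  P(Z=Cold)·L_Cold = 0.10 × 0.0064 = 0.00064
Denominator: 0.022308 + 0.017952 + 0.00064 = 0.0409
P(Condition Flu | x) = 0.017952 / 0.0409 ≈ 0.4389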